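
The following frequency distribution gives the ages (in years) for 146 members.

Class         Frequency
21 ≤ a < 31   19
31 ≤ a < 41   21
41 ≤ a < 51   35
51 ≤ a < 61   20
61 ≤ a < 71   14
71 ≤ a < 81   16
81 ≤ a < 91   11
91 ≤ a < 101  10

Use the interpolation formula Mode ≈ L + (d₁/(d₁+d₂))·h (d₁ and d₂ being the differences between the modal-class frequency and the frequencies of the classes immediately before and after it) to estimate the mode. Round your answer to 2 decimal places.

45.83

Modal class: 41 ≤ a < 51 (highest frequency 35).
d₁ = 35 − 21 = 14, d₂ = 35 − 20 = 15
Mode ≈ 41 + (14/(14+15)) × 10 = 41 + 4.8276 = 45.8276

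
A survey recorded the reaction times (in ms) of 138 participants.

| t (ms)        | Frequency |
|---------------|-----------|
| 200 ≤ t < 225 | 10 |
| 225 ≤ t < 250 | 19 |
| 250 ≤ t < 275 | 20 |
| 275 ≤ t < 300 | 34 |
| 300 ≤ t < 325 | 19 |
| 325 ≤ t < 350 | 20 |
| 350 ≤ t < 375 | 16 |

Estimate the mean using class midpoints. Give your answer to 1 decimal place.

Midpoints: 212.5, 237.5, 262.5, 287.5, 312.5, 337.5, 362.5
Σfm = 10×212.5 + 19×237.5 + 20×262.5 + 34×287.5 + 19×312.5 + 20×337.5 + 16×362.5 = 40150
n = Σf = 138
Mean = 40150 / 138 = 290.9420

290.9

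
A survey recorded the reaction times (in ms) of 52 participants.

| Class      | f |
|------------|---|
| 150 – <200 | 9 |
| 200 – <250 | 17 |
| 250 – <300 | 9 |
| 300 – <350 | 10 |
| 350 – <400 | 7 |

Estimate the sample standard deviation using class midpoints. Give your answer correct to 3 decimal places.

Midpoints: 175, 225, 275, 325, 375
n = 52, Σfm = 13750, mean = 264.4231
Σfm² = 3857500
Σf(m − x̄)² = Σfm² − (Σfm)²/n = 3857500 − 13750²/52 = 221682.6923
Sample variance = 221682.6923 / 51 = 4346.7195
Standard deviation = √4346.7195 = 65.9297

65.930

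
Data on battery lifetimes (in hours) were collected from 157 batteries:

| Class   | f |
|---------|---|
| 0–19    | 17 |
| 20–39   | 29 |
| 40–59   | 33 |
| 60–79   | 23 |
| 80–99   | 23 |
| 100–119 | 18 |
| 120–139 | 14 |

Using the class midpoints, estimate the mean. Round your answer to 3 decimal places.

Midpoints: 9.5, 29.5, 49.5, 69.5, 89.5, 109.5, 129.5
Σfm = 17×9.5 + 29×29.5 + 33×49.5 + 23×69.5 + 23×89.5 + 18×109.5 + 14×129.5 = 10091.5
n = Σf = 157
Mean = 10091.5 / 157 = 64.2771

64.277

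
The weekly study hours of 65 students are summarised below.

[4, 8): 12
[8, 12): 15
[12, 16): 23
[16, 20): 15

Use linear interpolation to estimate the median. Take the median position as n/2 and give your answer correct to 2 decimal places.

12.96

Cumulative frequencies: 12, 27, 50, 65
n = 65; position = n/2 = 32.5.
This falls in the class [12, 16): L = 12, F = 27, f = 23, h = 4.
Median ≈ 12 + ((32.5 − 27) / 23) × 4 = 12.9565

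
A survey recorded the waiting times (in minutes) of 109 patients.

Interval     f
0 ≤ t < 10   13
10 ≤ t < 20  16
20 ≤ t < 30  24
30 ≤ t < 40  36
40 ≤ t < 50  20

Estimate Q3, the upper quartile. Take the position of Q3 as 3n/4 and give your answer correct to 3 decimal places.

37.986

Cumulative frequencies: 13, 29, 53, 89, 109
n = 109; position = 3n/4 = 81.75.
This falls in the class 30 ≤ t < 40: L = 30, F = 53, f = 36, h = 10.
Upper quartile ≈ 30 + ((81.75 − 53) / 36) × 10 = 37.9861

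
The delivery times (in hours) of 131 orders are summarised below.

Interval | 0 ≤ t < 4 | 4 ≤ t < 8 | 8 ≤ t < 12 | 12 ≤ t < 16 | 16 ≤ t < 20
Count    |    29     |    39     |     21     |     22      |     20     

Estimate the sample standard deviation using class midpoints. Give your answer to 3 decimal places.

5.521

Midpoints: 2, 6, 10, 14, 18
n = 131, Σfm = 1170, mean = 8.9313
Σfm² = 14412
Σf(m − x̄)² = Σfm² − (Σfm)²/n = 14412 − 1170²/131 = 3962.3817
Sample variance = 3962.3817 / 130 = 30.4799
Standard deviation = √30.4799 = 5.5209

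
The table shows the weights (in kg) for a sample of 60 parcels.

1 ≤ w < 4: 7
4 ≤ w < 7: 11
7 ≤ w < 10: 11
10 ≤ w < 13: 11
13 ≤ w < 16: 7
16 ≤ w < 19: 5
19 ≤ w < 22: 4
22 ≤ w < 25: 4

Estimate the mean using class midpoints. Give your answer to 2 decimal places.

11.05

Midpoints: 2.5, 5.5, 8.5, 11.5, 14.5, 17.5, 20.5, 23.5
Σfm = 7×2.5 + 11×5.5 + 11×8.5 + 11×11.5 + 7×14.5 + 5×17.5 + 4×20.5 + 4×23.5 = 663
n = Σf = 60
Mean = 663 / 60 = 11.0500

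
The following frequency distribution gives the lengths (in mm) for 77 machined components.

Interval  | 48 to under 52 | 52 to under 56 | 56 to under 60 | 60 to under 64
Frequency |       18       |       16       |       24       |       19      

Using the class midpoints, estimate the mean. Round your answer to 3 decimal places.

56.286

Midpoints: 50, 54, 58, 62
Σfm = 18×50 + 16×54 + 24×58 + 19×62 = 4334
n = Σf = 77
Mean = 4334 / 77 = 56.2857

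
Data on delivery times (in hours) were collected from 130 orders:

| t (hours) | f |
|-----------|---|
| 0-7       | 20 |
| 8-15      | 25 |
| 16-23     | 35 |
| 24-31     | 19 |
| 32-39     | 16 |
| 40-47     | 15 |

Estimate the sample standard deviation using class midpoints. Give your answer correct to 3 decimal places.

Midpoints: 3.5, 11.5, 19.5, 27.5, 35.5, 43.5
n = 130, Σfm = 2783, mean = 21.4077
Σfm² = 79776.5
Σf(m − x̄)² = Σfm² − (Σfm)²/n = 79776.5 − 2783²/130 = 20198.8923
Sample variance = 20198.8923 / 129 = 156.5806
Standard deviation = √156.5806 = 12.5132

12.513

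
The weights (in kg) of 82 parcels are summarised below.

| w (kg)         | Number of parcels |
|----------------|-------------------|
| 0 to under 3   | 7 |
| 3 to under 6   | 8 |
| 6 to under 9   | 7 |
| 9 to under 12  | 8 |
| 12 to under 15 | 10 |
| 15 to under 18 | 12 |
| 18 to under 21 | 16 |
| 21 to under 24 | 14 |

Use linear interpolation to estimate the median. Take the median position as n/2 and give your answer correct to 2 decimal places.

Cumulative frequencies: 7, 15, 22, 30, 40, 52, 68, 82
n = 82; position = n/2 = 41.
This falls in the class 15 to under 18: L = 15, F = 40, f = 12, h = 3.
Median ≈ 15 + ((41 − 40) / 12) × 3 = 15.2500

15.25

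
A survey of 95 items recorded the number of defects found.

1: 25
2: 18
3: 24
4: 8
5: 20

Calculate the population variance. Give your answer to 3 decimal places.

Values: 1, 2, 3, 4, 5
n = 95, Σfx = 265, mean = 2.7895
Σfx² = 941
Σf(x − x̄)² = Σfx² − (Σfx)²/n = 941 − 265²/95 = 201.7895
Population variance = 201.7895 / 95 = 2.1241

2.124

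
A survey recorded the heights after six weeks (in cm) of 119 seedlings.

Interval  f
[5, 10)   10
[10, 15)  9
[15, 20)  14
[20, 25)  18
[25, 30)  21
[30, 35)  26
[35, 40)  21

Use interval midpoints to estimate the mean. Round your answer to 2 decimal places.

25.61

Midpoints: 7.5, 12.5, 17.5, 22.5, 27.5, 32.5, 37.5
Σfm = 10×7.5 + 9×12.5 + 14×17.5 + 18×22.5 + 21×27.5 + 26×32.5 + 21×37.5 = 3047.5
n = Σf = 119
Mean = 3047.5 / 119 = 25.6092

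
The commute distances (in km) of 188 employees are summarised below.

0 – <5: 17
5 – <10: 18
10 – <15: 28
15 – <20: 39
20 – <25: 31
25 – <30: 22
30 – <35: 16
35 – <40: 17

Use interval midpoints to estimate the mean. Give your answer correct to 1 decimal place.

Midpoints: 2.5, 7.5, 12.5, 17.5, 22.5, 27.5, 32.5, 37.5
Σfm = 17×2.5 + 18×7.5 + 28×12.5 + 39×17.5 + 31×22.5 + 22×27.5 + 16×32.5 + 17×37.5 = 3670
n = Σf = 188
Mean = 3670 / 188 = 19.5213

19.5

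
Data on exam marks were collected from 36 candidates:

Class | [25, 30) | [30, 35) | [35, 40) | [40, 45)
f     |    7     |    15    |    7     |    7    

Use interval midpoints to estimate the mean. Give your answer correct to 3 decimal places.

Midpoints: 27.5, 32.5, 37.5, 42.5
Σfm = 7×27.5 + 15×32.5 + 7×37.5 + 7×42.5 = 1240
n = Σf = 36
Mean = 1240 / 36 = 34.4444

34.444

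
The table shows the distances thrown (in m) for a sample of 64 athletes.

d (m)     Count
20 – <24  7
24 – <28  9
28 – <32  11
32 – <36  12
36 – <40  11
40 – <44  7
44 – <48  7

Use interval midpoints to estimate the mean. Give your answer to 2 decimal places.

33.75

Midpoints: 22, 26, 30, 34, 38, 42, 46
Σfm = 7×22 + 9×26 + 11×30 + 12×34 + 11×38 + 7×42 + 7×46 = 2160
n = Σf = 64
Mean = 2160 / 64 = 33.7500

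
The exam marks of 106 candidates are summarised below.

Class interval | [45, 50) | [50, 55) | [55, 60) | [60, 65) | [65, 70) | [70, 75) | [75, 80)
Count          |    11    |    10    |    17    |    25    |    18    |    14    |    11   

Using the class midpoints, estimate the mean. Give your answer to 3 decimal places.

Midpoints: 47.5, 52.5, 57.5, 62.5, 67.5, 72.5, 77.5
Σfm = 11×47.5 + 10×52.5 + 17×57.5 + 25×62.5 + 18×67.5 + 14×72.5 + 11×77.5 = 6670
n = Σf = 106
Mean = 6670 / 106 = 62.9245

62.925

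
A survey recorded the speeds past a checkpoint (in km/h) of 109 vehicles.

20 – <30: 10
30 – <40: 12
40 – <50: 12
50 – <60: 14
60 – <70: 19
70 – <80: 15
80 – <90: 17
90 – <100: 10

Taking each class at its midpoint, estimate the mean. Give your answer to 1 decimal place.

Midpoints: 25, 35, 45, 55, 65, 75, 85, 95
Σfm = 10×25 + 12×35 + 12×45 + 14×55 + 19×65 + 15×75 + 17×85 + 10×95 = 6735
n = Σf = 109
Mean = 6735 / 109 = 61.7890

61.8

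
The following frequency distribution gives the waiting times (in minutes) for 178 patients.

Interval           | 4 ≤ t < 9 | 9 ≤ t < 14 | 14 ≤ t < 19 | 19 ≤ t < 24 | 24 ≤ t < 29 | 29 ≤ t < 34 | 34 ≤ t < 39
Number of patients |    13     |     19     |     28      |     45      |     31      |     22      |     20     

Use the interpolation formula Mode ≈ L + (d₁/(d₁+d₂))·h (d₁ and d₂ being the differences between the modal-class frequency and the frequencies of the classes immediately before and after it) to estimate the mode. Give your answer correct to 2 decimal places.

Modal class: 19 ≤ t < 24 (highest frequency 45).
d₁ = 45 − 28 = 17, d₂ = 45 − 31 = 14
Mode ≈ 19 + (17/(17+14)) × 5 = 19 + 2.7419 = 21.7419

21.74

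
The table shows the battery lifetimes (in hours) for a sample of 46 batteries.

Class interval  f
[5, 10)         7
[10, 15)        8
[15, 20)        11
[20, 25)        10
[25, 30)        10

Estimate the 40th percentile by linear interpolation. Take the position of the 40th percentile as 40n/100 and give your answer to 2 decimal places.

Cumulative frequencies: 7, 15, 26, 36, 46
n = 46; position = 40n/100 = 18.4.
This falls in the class [15, 20): L = 15, F = 15, f = 11, h = 5.
40th percentile ≈ 15 + ((18.4 − 15) / 11) × 5 = 16.5455

16.55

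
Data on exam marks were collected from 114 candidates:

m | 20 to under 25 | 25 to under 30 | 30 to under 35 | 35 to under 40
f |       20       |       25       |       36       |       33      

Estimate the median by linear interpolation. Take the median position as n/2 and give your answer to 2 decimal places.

Cumulative frequencies: 20, 45, 81, 114
n = 114; position = n/2 = 57.
This falls in the class 30 to under 35: L = 30, F = 45, f = 36, h = 5.
Median ≈ 30 + ((57 − 45) / 36) × 5 = 31.6667

31.67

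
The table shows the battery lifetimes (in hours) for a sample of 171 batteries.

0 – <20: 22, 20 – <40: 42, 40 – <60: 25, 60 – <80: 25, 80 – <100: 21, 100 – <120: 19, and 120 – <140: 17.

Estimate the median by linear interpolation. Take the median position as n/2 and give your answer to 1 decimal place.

57.2

Cumulative frequencies: 22, 64, 89, 114, 135, 154, 171
n = 171; position = n/2 = 85.5.
This falls in the class 40 – <60: L = 40, F = 64, f = 25, h = 20.
Median ≈ 40 + ((85.5 − 64) / 25) × 20 = 57.2000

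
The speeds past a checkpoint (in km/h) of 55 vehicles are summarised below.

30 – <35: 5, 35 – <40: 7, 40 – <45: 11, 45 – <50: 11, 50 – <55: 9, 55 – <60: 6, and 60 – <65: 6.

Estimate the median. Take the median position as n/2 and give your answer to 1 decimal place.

Cumulative frequencies: 5, 12, 23, 34, 43, 49, 55
n = 55; position = n/2 = 27.5.
This falls in the class 45 – <50: L = 45, F = 23, f = 11, h = 5.
Median ≈ 45 + ((27.5 − 23) / 11) × 5 = 47.0455

47.0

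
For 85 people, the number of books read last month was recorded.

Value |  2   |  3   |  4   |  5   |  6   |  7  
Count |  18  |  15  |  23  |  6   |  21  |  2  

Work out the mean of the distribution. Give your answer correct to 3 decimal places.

4.035

Values: 2, 3, 4, 5, 6, 7
Σfx = 18×2 + 15×3 + 23×4 + 6×5 + 21×6 + 2×7 = 343
n = Σf = 85
Mean = 343 / 85 = 4.0353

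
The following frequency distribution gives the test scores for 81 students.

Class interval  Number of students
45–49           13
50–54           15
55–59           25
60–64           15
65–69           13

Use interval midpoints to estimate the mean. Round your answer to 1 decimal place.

Midpoints: 47, 52, 57, 62, 67
Σfm = 13×47 + 15×52 + 25×57 + 15×62 + 13×67 = 4617
n = Σf = 81
Mean = 4617 / 81 = 57.0000

57.0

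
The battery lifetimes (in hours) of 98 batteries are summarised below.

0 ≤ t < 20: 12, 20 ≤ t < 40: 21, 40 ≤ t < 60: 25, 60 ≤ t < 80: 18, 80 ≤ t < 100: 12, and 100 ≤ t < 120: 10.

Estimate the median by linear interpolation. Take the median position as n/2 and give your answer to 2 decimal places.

Cumulative frequencies: 12, 33, 58, 76, 88, 98
n = 98; position = n/2 = 49.
This falls in the class 40 ≤ t < 60: L = 40, F = 33, f = 25, h = 20.
Median ≈ 40 + ((49 − 33) / 25) × 20 = 52.8000

52.80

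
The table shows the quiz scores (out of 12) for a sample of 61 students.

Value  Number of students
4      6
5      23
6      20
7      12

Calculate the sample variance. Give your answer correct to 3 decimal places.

0.839

Values: 4, 5, 6, 7
n = 61, Σfx = 343, mean = 5.6230
Σfx² = 1979
Σf(x − x̄)² = Σfx² − (Σfx)²/n = 1979 − 343²/61 = 50.3279
Sample variance = 50.3279 / 60 = 0.8388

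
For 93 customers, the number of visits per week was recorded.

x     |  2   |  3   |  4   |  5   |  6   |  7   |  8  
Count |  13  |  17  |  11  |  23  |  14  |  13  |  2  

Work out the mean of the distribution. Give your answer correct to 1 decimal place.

Values: 2, 3, 4, 5, 6, 7, 8
Σfx = 13×2 + 17×3 + 11×4 + 23×5 + 14×6 + 13×7 + 2×8 = 427
n = Σf = 93
Mean = 427 / 93 = 4.5914

4.6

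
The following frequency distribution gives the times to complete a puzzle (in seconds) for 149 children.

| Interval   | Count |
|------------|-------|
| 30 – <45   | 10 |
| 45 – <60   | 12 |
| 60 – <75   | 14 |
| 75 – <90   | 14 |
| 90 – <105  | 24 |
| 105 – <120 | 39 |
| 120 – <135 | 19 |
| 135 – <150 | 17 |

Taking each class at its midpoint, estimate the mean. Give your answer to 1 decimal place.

Midpoints: 37.5, 52.5, 67.5, 82.5, 97.5, 112.5, 127.5, 142.5
Σfm = 10×37.5 + 12×52.5 + 14×67.5 + 14×82.5 + 24×97.5 + 39×112.5 + 19×127.5 + 17×142.5 = 14677.5
n = Σf = 149
Mean = 14677.5 / 149 = 98.5067

98.5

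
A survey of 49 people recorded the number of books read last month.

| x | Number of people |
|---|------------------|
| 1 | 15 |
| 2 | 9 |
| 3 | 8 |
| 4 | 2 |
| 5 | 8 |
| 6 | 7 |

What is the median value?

Cumulative frequencies: 15, 24, 32, 34, 42, 49
n = 49, so the median is the value in position (n+1)/2 = 25.
Position 25 falls at value 3.

3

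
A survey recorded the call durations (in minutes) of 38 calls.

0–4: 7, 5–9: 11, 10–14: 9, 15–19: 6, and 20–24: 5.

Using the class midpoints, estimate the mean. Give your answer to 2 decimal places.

10.82

Midpoints: 2, 7, 12, 17, 22
Σfm = 7×2 + 11×7 + 9×12 + 6×17 + 5×22 = 411
n = Σf = 38
Mean = 411 / 38 = 10.8158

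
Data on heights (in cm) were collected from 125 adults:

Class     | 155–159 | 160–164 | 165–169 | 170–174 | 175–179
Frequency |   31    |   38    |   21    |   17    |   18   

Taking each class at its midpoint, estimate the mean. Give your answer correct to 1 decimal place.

165.1

Midpoints: 157, 162, 167, 172, 177
Σfm = 31×157 + 38×162 + 21×167 + 17×172 + 18×177 = 20640
n = Σf = 125
Mean = 20640 / 125 = 165.1200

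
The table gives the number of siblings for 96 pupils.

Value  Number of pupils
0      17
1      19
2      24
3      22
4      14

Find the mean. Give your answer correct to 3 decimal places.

1.969

Values: 0, 1, 2, 3, 4
Σfx = 17×0 + 19×1 + 24×2 + 22×3 + 14×4 = 189
n = Σf = 96
Mean = 189 / 96 = 1.9688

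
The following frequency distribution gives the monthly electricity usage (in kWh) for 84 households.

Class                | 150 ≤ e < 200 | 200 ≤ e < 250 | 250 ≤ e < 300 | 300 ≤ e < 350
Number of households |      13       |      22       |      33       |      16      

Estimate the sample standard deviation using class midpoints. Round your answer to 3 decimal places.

Midpoints: 175, 225, 275, 325
n = 84, Σfm = 21500, mean = 255.9524
Σfm² = 5697500
Σf(m − x̄)² = Σfm² − (Σfm)²/n = 5697500 − 21500²/84 = 194523.8095
Sample variance = 194523.8095 / 83 = 2343.6604
Standard deviation = √2343.6604 = 48.4114

48.411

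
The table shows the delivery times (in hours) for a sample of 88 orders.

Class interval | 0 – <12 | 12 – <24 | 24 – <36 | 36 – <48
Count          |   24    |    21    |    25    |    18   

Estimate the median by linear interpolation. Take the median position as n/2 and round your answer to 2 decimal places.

23.43

Cumulative frequencies: 24, 45, 70, 88
n = 88; position = n/2 = 44.
This falls in the class 12 – <24: L = 12, F = 24, f = 21, h = 12.
Median ≈ 12 + ((44 − 24) / 21) × 12 = 23.4286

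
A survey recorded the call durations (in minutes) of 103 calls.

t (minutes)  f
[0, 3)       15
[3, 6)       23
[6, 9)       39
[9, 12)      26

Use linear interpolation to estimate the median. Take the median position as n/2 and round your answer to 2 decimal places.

7.04

Cumulative frequencies: 15, 38, 77, 103
n = 103; position = n/2 = 51.5.
This falls in the class [6, 9): L = 6, F = 38, f = 39, h = 3.
Median ≈ 6 + ((51.5 − 38) / 39) × 3 = 7.0385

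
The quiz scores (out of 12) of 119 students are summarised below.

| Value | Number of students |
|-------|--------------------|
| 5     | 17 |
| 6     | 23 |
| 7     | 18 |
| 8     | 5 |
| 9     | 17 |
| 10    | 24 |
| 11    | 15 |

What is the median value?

8

Cumulative frequencies: 17, 40, 58, 63, 80, 104, 119
n = 119, so the median is the value in position (n+1)/2 = 60.
Position 60 falls at value 8.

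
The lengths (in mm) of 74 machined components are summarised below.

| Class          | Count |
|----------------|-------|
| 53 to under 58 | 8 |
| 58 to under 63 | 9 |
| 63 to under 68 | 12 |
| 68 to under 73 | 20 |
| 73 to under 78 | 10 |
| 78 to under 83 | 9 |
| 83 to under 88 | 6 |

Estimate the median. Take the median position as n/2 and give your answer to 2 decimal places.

Cumulative frequencies: 8, 17, 29, 49, 59, 68, 74
n = 74; position = n/2 = 37.
This falls in the class 68 to under 73: L = 68, F = 29, f = 20, h = 5.
Median ≈ 68 + ((37 − 29) / 20) × 5 = 70.0000

70.00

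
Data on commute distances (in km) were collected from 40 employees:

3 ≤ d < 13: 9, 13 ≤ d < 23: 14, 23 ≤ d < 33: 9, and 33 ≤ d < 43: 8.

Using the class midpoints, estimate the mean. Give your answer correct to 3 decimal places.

22.000

Midpoints: 8, 18, 28, 38
Σfm = 9×8 + 14×18 + 9×28 + 8×38 = 880
n = Σf = 40
Mean = 880 / 40 = 22.0000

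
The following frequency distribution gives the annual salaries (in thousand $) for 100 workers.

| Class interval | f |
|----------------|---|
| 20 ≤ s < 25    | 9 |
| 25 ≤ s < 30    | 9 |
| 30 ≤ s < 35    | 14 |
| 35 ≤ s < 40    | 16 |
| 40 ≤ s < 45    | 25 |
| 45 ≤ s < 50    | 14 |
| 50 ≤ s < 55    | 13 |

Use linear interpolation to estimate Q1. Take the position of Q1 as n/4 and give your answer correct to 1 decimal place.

Cumulative frequencies: 9, 18, 32, 48, 73, 87, 100
n = 100; position = n/4 = 25.
This falls in the class 30 ≤ s < 35: L = 30, F = 18, f = 14, h = 5.
Lower quartile ≈ 30 + ((25 − 18) / 14) × 5 = 32.5000

32.5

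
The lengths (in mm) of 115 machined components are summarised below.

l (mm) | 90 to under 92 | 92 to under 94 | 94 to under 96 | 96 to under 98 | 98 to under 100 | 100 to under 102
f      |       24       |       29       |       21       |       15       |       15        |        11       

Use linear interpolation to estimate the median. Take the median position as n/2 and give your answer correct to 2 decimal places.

Cumulative frequencies: 24, 53, 74, 89, 104, 115
n = 115; position = n/2 = 57.5.
This falls in the class 94 to under 96: L = 94, F = 53, f = 21, h = 2.
Median ≈ 94 + ((57.5 − 53) / 21) × 2 = 94.4286

94.43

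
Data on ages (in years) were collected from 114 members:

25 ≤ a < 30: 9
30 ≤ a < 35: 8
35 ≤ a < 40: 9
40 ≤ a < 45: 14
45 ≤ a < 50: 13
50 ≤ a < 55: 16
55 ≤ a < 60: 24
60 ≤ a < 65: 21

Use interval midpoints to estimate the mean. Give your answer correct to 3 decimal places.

Midpoints: 27.5, 32.5, 37.5, 42.5, 47.5, 52.5, 57.5, 62.5
Σfm = 9×27.5 + 8×32.5 + 9×37.5 + 14×42.5 + 13×47.5 + 16×52.5 + 24×57.5 + 21×62.5 = 5590
n = Σf = 114
Mean = 5590 / 114 = 49.0351

49.035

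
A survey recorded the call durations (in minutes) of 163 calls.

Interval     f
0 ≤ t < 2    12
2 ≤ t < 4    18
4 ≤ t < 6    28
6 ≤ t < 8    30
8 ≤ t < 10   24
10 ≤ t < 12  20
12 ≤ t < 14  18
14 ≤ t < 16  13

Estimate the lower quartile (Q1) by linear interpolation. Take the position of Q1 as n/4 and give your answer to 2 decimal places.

4.77

Cumulative frequencies: 12, 30, 58, 88, 112, 132, 150, 163
n = 163; position = n/4 = 40.75.
This falls in the class 4 ≤ t < 6: L = 4, F = 30, f = 28, h = 2.
Lower quartile ≈ 4 + ((40.75 − 30) / 28) × 2 = 4.7679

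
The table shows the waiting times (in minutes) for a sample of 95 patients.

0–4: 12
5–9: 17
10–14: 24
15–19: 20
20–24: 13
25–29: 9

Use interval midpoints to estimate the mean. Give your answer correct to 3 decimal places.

Midpoints: 2, 7, 12, 17, 22, 27
Σfm = 12×2 + 17×7 + 24×12 + 20×17 + 13×22 + 9×27 = 1300
n = Σf = 95
Mean = 1300 / 95 = 13.6842

13.684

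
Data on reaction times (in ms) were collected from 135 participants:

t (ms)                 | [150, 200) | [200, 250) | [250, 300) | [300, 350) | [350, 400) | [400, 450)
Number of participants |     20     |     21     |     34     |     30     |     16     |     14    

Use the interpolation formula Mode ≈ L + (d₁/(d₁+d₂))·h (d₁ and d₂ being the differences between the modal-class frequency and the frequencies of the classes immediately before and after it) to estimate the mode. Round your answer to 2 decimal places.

Modal class: [250, 300) (highest frequency 34).
d₁ = 34 − 21 = 13, d₂ = 34 − 30 = 4
Mode ≈ 250 + (13/(13+4)) × 50 = 250 + 38.2353 = 288.2353

288.24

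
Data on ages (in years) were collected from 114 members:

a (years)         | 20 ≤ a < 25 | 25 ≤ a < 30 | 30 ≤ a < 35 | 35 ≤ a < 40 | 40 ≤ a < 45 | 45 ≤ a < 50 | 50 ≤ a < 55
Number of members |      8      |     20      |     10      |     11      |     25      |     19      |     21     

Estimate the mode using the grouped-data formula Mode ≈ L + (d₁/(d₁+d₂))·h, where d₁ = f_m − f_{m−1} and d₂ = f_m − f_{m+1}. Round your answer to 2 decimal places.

43.50

Modal class: 40 ≤ a < 45 (highest frequency 25).
d₁ = 25 − 11 = 14, d₂ = 25 − 19 = 6
Mode ≈ 40 + (14/(14+6)) × 5 = 40 + 3.5000 = 43.5000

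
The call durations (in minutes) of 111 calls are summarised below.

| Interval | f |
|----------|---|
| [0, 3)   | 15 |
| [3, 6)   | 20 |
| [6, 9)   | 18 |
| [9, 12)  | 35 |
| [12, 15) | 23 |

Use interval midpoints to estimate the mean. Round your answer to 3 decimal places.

8.338

Midpoints: 1.5, 4.5, 7.5, 10.5, 13.5
Σfm = 15×1.5 + 20×4.5 + 18×7.5 + 35×10.5 + 23×13.5 = 925.5
n = Σf = 111
Mean = 925.5 / 111 = 8.3378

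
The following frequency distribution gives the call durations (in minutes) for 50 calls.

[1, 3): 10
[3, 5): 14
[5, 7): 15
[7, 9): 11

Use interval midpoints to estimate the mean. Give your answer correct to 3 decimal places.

Midpoints: 2, 4, 6, 8
Σfm = 10×2 + 14×4 + 15×6 + 11×8 = 254
n = Σf = 50
Mean = 254 / 50 = 5.0800

5.080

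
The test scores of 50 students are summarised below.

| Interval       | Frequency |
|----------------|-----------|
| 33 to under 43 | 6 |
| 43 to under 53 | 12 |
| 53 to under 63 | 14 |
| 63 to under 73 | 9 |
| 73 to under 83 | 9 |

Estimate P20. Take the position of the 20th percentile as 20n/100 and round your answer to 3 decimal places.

46.333

Cumulative frequencies: 6, 18, 32, 41, 50
n = 50; position = 20n/100 = 10.
This falls in the class 43 to under 53: L = 43, F = 6, f = 12, h = 10.
20th percentile ≈ 43 + ((10 − 6) / 12) × 10 = 46.3333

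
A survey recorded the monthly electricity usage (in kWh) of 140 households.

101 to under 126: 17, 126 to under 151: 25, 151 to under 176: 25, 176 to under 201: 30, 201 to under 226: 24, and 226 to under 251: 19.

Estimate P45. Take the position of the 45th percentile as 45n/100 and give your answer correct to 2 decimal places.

172.00

Cumulative frequencies: 17, 42, 67, 97, 121, 140
n = 140; position = 45n/100 = 63.
This falls in the class 151 to under 176: L = 151, F = 42, f = 25, h = 25.
45th percentile ≈ 151 + ((63 − 42) / 25) × 25 = 172.0000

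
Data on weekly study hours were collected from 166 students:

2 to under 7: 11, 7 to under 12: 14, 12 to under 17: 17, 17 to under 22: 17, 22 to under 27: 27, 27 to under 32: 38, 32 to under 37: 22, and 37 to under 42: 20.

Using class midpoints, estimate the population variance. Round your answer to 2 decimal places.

104.34

Midpoints: 4.5, 9.5, 14.5, 19.5, 24.5, 29.5, 34.5, 39.5
n = 166, Σfm = 4092, mean = 24.6506
Σfm² = 118191.5
Σf(m − x̄)² = Σfm² − (Σfm)²/n = 118191.5 − 4092²/166 = 17321.2349
Population variance = 17321.2349 / 166 = 104.3448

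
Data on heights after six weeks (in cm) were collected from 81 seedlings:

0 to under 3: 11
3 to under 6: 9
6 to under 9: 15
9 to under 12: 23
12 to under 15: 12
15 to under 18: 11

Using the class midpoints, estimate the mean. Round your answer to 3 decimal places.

9.315

Midpoints: 1.5, 4.5, 7.5, 10.5, 13.5, 16.5
Σfm = 11×1.5 + 9×4.5 + 15×7.5 + 23×10.5 + 12×13.5 + 11×16.5 = 754.5
n = Σf = 81
Mean = 754.5 / 81 = 9.3148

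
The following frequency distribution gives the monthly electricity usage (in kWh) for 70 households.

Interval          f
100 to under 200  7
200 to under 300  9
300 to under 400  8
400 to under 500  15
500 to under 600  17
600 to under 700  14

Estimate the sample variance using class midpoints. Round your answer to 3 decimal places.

Midpoints: 150, 250, 350, 450, 550, 650
n = 70, Σfm = 31300, mean = 447.1429
Σfm² = 15795000
Σf(m − x̄)² = Σfm² − (Σfm)²/n = 15795000 − 31300²/70 = 1799428.5714
Sample variance = 1799428.5714 / 69 = 26078.6749

26078.675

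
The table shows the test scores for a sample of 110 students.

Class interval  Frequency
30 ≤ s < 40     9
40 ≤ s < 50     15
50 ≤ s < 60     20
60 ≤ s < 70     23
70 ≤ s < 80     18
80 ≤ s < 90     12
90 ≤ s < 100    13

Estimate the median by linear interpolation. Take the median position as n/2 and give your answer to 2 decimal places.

Cumulative frequencies: 9, 24, 44, 67, 85, 97, 110
n = 110; position = n/2 = 55.
This falls in the class 60 ≤ s < 70: L = 60, F = 44, f = 23, h = 10.
Median ≈ 60 + ((55 − 44) / 23) × 10 = 64.7826

64.78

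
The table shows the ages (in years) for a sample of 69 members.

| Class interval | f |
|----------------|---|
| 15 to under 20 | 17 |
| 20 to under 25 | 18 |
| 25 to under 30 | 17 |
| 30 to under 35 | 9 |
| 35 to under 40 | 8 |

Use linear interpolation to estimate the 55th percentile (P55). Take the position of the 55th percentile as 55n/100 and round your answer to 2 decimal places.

Cumulative frequencies: 17, 35, 52, 61, 69
n = 69; position = 55n/100 = 37.95.
This falls in the class 25 to under 30: L = 25, F = 35, f = 17, h = 5.
55th percentile ≈ 25 + ((37.95 − 35) / 17) × 5 = 25.8676

25.87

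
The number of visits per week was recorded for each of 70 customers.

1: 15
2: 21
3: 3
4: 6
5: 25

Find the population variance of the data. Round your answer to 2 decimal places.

Values: 1, 2, 3, 4, 5
n = 70, Σfx = 215, mean = 3.0714
Σfx² = 847
Σf(x − x̄)² = Σfx² − (Σfx)²/n = 847 − 215²/70 = 186.6429
Population variance = 186.6429 / 70 = 2.6663

2.67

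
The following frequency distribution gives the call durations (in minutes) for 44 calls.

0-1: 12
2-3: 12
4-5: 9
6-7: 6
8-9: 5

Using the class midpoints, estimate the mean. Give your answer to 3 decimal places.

3.591

Midpoints: 0.5, 2.5, 4.5, 6.5, 8.5
Σfm = 12×0.5 + 12×2.5 + 9×4.5 + 6×6.5 + 5×8.5 = 158
n = Σf = 44
Mean = 158 / 44 = 3.5909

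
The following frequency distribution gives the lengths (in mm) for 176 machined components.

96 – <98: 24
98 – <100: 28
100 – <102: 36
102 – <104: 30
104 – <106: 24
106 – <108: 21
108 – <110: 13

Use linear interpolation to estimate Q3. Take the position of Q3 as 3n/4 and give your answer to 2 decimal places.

Cumulative frequencies: 24, 52, 88, 118, 142, 163, 176
n = 176; position = 3n/4 = 132.
This falls in the class 104 – <106: L = 104, F = 118, f = 24, h = 2.
Upper quartile ≈ 104 + ((132 − 118) / 24) × 2 = 105.1667

105.17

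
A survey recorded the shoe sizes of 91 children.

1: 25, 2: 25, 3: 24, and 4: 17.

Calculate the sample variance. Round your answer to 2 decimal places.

Values: 1, 2, 3, 4
n = 91, Σfx = 215, mean = 2.3626
Σfx² = 613
Σf(x − x̄)² = Σfx² − (Σfx)²/n = 613 − 215²/91 = 105.0330
Sample variance = 105.0330 / 90 = 1.1670

1.17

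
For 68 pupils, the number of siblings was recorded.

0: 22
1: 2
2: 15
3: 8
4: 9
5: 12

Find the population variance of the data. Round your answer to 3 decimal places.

Values: 0, 1, 2, 3, 4, 5
n = 68, Σfx = 152, mean = 2.2353
Σfx² = 578
Σf(x − x̄)² = Σfx² − (Σfx)²/n = 578 − 152²/68 = 238.2353
Population variance = 238.2353 / 68 = 3.5035

3.503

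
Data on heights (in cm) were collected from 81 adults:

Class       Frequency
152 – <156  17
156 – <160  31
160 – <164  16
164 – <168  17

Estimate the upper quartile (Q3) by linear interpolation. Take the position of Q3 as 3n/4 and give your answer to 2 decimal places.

Cumulative frequencies: 17, 48, 64, 81
n = 81; position = 3n/4 = 60.75.
This falls in the class 160 – <164: L = 160, F = 48, f = 16, h = 4.
Upper quartile ≈ 160 + ((60.75 − 48) / 16) × 4 = 163.1875

163.19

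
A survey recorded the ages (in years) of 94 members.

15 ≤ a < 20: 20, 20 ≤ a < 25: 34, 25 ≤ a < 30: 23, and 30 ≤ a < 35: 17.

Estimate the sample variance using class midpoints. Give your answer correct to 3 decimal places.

Midpoints: 17.5, 22.5, 27.5, 32.5
n = 94, Σfm = 2300, mean = 24.4681
Σfm² = 58687.5
Σf(m − x̄)² = Σfm² − (Σfm)²/n = 58687.5 − 2300²/94 = 2410.9043
Sample variance = 2410.9043 / 93 = 25.9237

25.924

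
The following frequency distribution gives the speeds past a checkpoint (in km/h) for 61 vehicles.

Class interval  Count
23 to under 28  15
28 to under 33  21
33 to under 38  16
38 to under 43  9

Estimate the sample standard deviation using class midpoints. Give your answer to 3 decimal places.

Midpoints: 25.5, 30.5, 35.5, 40.5
n = 61, Σfm = 1955.5, mean = 32.0574
Σfm² = 64215.25
Σf(m − x̄)² = Σfm² − (Σfm)²/n = 64215.25 − 1955.5²/61 = 1527.0492
Sample variance = 1527.0492 / 60 = 25.4508
Standard deviation = √25.4508 = 5.0449

5.045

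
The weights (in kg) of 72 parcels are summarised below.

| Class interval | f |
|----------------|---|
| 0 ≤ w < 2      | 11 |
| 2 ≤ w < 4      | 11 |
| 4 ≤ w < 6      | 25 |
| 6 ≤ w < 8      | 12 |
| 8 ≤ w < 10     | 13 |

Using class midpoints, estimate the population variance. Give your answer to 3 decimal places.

Midpoints: 1, 3, 5, 7, 9
n = 72, Σfm = 370, mean = 5.1389
Σfm² = 2376
Σf(m − x̄)² = Σfm² − (Σfm)²/n = 2376 − 370²/72 = 474.6111
Population variance = 474.6111 / 72 = 6.5918

6.592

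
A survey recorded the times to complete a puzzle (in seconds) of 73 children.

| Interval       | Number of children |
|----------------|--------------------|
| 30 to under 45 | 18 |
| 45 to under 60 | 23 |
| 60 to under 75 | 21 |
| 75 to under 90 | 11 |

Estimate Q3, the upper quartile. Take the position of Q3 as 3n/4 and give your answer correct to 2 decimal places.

Cumulative frequencies: 18, 41, 62, 73
n = 73; position = 3n/4 = 54.75.
This falls in the class 60 to under 75: L = 60, F = 41, f = 21, h = 15.
Upper quartile ≈ 60 + ((54.75 − 41) / 21) × 15 = 69.8214

69.82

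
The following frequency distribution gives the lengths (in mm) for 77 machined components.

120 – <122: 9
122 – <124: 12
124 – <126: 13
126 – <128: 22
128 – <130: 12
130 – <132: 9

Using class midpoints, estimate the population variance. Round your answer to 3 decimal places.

Midpoints: 121, 123, 125, 127, 129, 131
n = 77, Σfm = 9711, mean = 126.1169
Σfm² = 1225421
Σf(m − x̄)² = Σfm² − (Σfm)²/n = 1225421 − 9711²/77 = 699.9481
Population variance = 699.9481 / 77 = 9.0902

9.090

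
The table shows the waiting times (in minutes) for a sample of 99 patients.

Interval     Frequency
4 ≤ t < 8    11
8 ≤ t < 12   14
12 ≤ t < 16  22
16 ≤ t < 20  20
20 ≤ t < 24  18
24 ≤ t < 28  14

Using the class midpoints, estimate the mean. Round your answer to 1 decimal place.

Midpoints: 6, 10, 14, 18, 22, 26
Σfm = 11×6 + 14×10 + 22×14 + 20×18 + 18×22 + 14×26 = 1634
n = Σf = 99
Mean = 1634 / 99 = 16.5051

16.5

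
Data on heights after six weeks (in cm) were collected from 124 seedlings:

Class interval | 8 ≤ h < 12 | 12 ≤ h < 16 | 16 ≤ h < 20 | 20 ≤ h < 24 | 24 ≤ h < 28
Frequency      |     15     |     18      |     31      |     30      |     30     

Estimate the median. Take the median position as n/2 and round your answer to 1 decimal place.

Cumulative frequencies: 15, 33, 64, 94, 124
n = 124; position = n/2 = 62.
This falls in the class 16 ≤ h < 20: L = 16, F = 33, f = 31, h = 4.
Median ≈ 16 + ((62 − 33) / 31) × 4 = 19.7419

19.7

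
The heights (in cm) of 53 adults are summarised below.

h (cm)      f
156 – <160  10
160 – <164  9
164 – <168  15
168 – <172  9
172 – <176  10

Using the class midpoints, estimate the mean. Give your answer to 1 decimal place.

Midpoints: 158, 162, 166, 170, 174
Σfm = 10×158 + 9×162 + 15×166 + 9×170 + 10×174 = 8798
n = Σf = 53
Mean = 8798 / 53 = 166.0000

166.0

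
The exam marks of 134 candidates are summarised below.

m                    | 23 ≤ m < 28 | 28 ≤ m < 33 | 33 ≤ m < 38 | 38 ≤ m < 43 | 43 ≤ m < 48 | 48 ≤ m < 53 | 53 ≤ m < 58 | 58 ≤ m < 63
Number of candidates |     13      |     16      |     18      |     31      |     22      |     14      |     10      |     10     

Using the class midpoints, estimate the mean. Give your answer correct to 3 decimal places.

Midpoints: 25.5, 30.5, 35.5, 40.5, 45.5, 50.5, 55.5, 60.5
Σfm = 13×25.5 + 16×30.5 + 18×35.5 + 31×40.5 + 22×45.5 + 14×50.5 + 10×55.5 + 10×60.5 = 5582
n = Σf = 134
Mean = 5582 / 134 = 41.6567

41.657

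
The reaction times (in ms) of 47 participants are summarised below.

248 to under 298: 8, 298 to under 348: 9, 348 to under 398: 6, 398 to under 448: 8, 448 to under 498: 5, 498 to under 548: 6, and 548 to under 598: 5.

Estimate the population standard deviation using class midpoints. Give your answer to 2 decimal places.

98.54

Midpoints: 273, 323, 373, 423, 473, 523, 573
n = 47, Σfm = 19081, mean = 405.9787
Σfm² = 8202863
Σf(m − x̄)² = Σfm² − (Σfm)²/n = 8202863 − 19081²/47 = 456382.9787
Population variance = 456382.9787 / 47 = 9710.2761
Standard deviation = √9710.2761 = 98.5407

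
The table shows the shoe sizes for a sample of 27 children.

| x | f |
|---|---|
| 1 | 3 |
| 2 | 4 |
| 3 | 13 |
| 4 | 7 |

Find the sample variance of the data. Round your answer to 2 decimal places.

Values: 1, 2, 3, 4
n = 27, Σfx = 78, mean = 2.8889
Σfx² = 248
Σf(x − x̄)² = Σfx² − (Σfx)²/n = 248 − 78²/27 = 22.6667
Sample variance = 22.6667 / 26 = 0.8718

0.87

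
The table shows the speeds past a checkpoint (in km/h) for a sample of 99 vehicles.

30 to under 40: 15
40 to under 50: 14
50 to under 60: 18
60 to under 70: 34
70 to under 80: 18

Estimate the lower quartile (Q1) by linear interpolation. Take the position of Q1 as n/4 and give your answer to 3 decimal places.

Cumulative frequencies: 15, 29, 47, 81, 99
n = 99; position = n/4 = 24.75.
This falls in the class 40 to under 50: L = 40, F = 15, f = 14, h = 10.
Lower quartile ≈ 40 + ((24.75 − 15) / 14) × 10 = 46.9643

46.964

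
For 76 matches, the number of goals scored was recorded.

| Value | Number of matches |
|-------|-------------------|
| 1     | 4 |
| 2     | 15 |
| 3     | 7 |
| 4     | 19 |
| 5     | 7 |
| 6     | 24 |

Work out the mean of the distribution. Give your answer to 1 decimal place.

Values: 1, 2, 3, 4, 5, 6
Σfx = 4×1 + 15×2 + 7×3 + 19×4 + 7×5 + 24×6 = 310
n = Σf = 76
Mean = 310 / 76 = 4.0789

4.1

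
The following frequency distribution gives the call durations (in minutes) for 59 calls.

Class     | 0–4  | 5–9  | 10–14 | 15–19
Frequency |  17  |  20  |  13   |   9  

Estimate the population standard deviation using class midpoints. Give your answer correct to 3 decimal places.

Midpoints: 2, 7, 12, 17
n = 59, Σfm = 483, mean = 8.1864
Σfm² = 5521
Σf(m − x̄)² = Σfm² − (Σfm)²/n = 5521 − 483²/59 = 1566.9492
Population variance = 1566.9492 / 59 = 26.5585
Standard deviation = √26.5585 = 5.1535

5.153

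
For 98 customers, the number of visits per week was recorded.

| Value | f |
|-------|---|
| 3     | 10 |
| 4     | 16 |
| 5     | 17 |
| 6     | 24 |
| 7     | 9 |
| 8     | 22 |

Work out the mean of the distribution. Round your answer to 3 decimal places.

Values: 3, 4, 5, 6, 7, 8
Σfx = 10×3 + 16×4 + 17×5 + 24×6 + 9×7 + 22×8 = 562
n = Σf = 98
Mean = 562 / 98 = 5.7347

5.735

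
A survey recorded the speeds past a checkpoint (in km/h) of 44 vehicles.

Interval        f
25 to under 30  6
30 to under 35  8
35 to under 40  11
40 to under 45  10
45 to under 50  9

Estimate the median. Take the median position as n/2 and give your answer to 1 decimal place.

Cumulative frequencies: 6, 14, 25, 35, 44
n = 44; position = n/2 = 22.
This falls in the class 35 to under 40: L = 35, F = 14, f = 11, h = 5.
Median ≈ 35 + ((22 − 14) / 11) × 5 = 38.6364

38.6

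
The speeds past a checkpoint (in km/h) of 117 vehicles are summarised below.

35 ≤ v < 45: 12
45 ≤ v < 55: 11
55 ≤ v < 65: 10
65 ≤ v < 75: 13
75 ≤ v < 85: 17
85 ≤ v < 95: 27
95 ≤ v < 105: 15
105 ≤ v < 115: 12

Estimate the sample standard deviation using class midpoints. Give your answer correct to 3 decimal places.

21.480

Midpoints: 40, 50, 60, 70, 80, 90, 100, 110
n = 117, Σfm = 9150, mean = 78.2051
Σfm² = 769100
Σf(m − x̄)² = Σfm² − (Σfm)²/n = 769100 − 9150²/117 = 53523.0769
Sample variance = 53523.0769 / 116 = 461.4058
Standard deviation = √461.4058 = 21.4804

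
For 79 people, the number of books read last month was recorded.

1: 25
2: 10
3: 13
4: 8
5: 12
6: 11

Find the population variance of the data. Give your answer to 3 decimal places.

Values: 1, 2, 3, 4, 5, 6
n = 79, Σfx = 242, mean = 3.0633
Σfx² = 1006
Σf(x − x̄)² = Σfx² − (Σfx)²/n = 1006 − 242²/79 = 264.6835
Population variance = 264.6835 / 79 = 3.3504

3.350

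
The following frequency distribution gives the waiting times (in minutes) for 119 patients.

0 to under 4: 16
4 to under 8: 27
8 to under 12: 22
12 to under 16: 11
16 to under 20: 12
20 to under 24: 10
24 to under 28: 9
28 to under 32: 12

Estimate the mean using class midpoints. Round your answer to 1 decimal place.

Midpoints: 2, 6, 10, 14, 18, 22, 26, 30
Σfm = 16×2 + 27×6 + 22×10 + 11×14 + 12×18 + 10×22 + 9×26 + 12×30 = 1598
n = Σf = 119
Mean = 1598 / 119 = 13.4286

13.4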